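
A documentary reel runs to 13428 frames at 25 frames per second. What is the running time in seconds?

537.12 seconds

Running time = 13428 / (25) = 537.12 s.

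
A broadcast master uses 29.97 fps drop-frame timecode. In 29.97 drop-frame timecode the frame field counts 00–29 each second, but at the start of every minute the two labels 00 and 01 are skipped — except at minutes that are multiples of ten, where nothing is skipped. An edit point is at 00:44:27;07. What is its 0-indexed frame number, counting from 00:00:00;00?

79937

Complete 10-minute blocks: 4, each 17982 frames → 71928.
Remaining 4 whole minutes in the current block: 1800 + 3 × 1798 = 7194 frames.
Within the current minute: 27 × 30 + 7 − 2 = 815 (labels ;00/;01 skipped at this minute). Total = 71928 + 7194 + 815 = 79937.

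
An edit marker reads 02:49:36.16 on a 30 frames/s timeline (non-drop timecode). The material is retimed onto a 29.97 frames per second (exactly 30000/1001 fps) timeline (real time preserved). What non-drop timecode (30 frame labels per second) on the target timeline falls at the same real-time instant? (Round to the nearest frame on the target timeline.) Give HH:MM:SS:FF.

02:49:26:11

Source frame index: (2×3600 + 49×60 + 36) × 30 + 16 = 305296.
Real time: 305296 / (30) = 152648/15 s.
Target frame: (152648/15) × (30000/1001) = 305296000/1001 ≈ 304991.009 → 304991.
At 30 labels/s: frame 304991 → 02:49:26:11.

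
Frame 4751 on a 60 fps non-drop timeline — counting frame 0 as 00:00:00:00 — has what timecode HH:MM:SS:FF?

00:01:19:11

4751 ÷ 60 = 79 full seconds, remainder 11 frames.
79 s = 0 h 1 min 19 s.
Timecode: 00:01:19:11.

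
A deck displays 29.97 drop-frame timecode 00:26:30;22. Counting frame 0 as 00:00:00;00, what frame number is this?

47674

As if non-drop at 30 labels/s: (0 × 3600 + 26 × 60 + 30) × 30 + 22 = 47722.
Minute boundaries passed: 26; those not divisible by 10: 26 − 2 = 24; dropped labels = 2 × 24 = 48.
Actual frame index = 47722 − 48 = 47674.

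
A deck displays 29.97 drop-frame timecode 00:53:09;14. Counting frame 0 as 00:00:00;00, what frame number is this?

95588

Complete 10-minute blocks: 5, each 17982 frames → 89910.
Remaining 3 whole minutes in the current block: 1800 + 2 × 1798 = 5396 frames.
Within the current minute: 9 × 30 + 14 − 2 = 282 (labels ;00/;01 skipped at this minute). Total = 89910 + 5396 + 282 = 95588.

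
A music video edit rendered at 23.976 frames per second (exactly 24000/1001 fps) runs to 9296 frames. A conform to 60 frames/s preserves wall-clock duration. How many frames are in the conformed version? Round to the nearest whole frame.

Frames at target rate = 9296 × (60) / (24000/1001) = 581581/25 ≈ 23263.240.
Nearest whole frame: 23263.

23263 frames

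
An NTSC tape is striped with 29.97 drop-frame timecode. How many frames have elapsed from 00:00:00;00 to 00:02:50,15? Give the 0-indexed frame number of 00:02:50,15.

As if non-drop at 30 labels/s: (0 × 3600 + 2 × 60 + 50) × 30 + 15 = 5115.
Minute boundaries passed: 2; those not divisible by 10: 2 − 0 = 2; dropped labels = 2 × 2 = 4.
Actual frame index = 5115 − 4 = 5111.

5111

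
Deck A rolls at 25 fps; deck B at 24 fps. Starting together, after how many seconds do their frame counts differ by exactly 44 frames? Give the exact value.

44 seconds

The gap grows by |24 − 25| = 1 frame per second.
Time for a 44-frame gap: 44 ÷ (1) = 44 s.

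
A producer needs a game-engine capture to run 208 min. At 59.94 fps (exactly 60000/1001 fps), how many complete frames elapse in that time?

208 min = 12480 s.
Frames = 12480 × 60000/1001 = 57600000/77 ≈ 748051.9481.
Complete frames: 748051.

748051 frames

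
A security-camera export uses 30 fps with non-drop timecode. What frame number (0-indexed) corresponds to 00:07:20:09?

Total seconds to the label: (0 × 3600 + 7 × 60 + 20) = 440.
Frame index = 440 × 30 + 9 = 13209.

frame 13209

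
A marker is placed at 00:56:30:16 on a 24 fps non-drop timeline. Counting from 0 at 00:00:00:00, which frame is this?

Total seconds to the label: (0 × 3600 + 56 × 60 + 30) = 3390.
Frame index = 3390 × 24 + 16 = 81376.

frame 81376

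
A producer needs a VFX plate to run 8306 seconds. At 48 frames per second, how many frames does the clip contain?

398688 frames

Frames = 8306 × 48 = 398688.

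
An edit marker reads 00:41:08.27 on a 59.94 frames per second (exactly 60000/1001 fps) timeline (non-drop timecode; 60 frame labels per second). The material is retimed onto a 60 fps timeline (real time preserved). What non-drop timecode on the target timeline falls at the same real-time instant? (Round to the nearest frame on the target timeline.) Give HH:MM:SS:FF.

Source frame index: (0×3600 + 41×60 + 8) × 60 + 27 = 148107.
Real time: 148107 / (60000/1001) = 49418369/20000 s.
Target frame: (49418369/20000) × (60) = 148255107/1000 ≈ 148255.107 → 148255.
At 60 labels/s: frame 148255 → 00:41:10:55.

00:41:10:55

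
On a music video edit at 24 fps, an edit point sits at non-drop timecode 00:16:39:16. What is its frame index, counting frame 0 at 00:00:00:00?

frame 23992

Total seconds to the label: (0 × 3600 + 16 × 60 + 39) = 999.
Frame index = 999 × 24 + 16 = 23992.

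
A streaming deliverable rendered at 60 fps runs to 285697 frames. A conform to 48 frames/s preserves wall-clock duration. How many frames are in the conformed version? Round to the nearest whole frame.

Frames at target rate = 285697 × (48) / (60) = 1142788/5 ≈ 228557.600.
Nearest whole frame: 228558.

228558 frames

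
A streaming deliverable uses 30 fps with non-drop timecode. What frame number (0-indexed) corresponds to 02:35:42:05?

Total seconds to the label: (2 × 3600 + 35 × 60 + 42) = 9342.
Frame index = 9342 × 30 + 5 = 280265.

frame 280265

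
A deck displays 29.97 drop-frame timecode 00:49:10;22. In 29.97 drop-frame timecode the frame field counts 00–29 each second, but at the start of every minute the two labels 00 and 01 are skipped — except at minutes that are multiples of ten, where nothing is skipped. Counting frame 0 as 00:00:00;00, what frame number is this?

88432

As if non-drop at 30 labels/s: (0 × 3600 + 49 × 60 + 10) × 30 + 22 = 88522.
Minute boundaries passed: 49; those not divisible by 10: 49 − 4 = 45; dropped labels = 2 × 45 = 90.
Actual frame index = 88522 − 90 = 88432.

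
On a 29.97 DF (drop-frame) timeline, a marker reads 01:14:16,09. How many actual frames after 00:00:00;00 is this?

As if non-drop at 30 labels/s: (1 × 3600 + 14 × 60 + 16) × 30 + 9 = 133689.
Minute boundaries passed: 74; those not divisible by 10: 74 − 7 = 67; dropped labels = 2 × 67 = 134.
Actual frame index = 133689 − 134 = 133555.

133555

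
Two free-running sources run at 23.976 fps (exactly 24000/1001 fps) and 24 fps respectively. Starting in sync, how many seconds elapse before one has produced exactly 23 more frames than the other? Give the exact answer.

23023/24 seconds

The gap grows by |24 − 24000/1001| = 24/1001 frames per second.
Time for a 23-frame gap: 23 ÷ (24/1001) = 23023/24 s.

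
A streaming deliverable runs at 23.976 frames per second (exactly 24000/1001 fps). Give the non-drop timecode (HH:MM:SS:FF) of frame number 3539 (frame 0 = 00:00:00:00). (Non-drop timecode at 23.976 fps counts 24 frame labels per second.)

3539 ÷ 24 = 147 full seconds, remainder 11 frames.
147 s = 0 h 2 min 27 s.
Timecode: 00:02:27:11.

00:02:27:11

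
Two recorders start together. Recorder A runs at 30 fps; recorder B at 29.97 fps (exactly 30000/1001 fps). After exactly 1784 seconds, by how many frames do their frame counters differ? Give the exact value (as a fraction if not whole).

53520/1001 frames

A emits 30 × 1784 = 53520 frames; B emits 30000/1001 × 1784 = 53520000/1001.
Difference = 53520/1001 frames (≈ 53.4665); B is behind A.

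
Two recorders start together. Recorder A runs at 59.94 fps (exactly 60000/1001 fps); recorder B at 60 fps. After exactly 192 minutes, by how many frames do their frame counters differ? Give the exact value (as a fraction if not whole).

192 min = 11520 s.
A emits 60000/1001 × 11520 = 691200000/1001 frames; B emits 60 × 11520 = 691200.
Difference = 691200/1001 frames (≈ 690.5095); B is ahead of A.

691200/1001 frames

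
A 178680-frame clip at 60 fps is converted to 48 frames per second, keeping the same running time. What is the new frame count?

142944 frames

Target frames = source frames × (target rate / source rate) = 178680 × (48)/(60) = 178680 × 4/5 = 142944.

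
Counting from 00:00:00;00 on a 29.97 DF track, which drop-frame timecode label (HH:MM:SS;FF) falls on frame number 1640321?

15:12:12;03

Each 10-minute DF block holds 10 × 60 × 30 − 9 × 2 = 17982 frames. 1640321 ÷ 17982 → 91 full blocks, remainder 3959.
Within the partial block the first minute is 1800 frames and each further minute 1798, so 2 further minute boundaries passed. Total skipped labels = 18 × 91 + 2 × 2 = 1642.
Non-drop label index = 1640321 + 1642 = 1641963; at 30 labels/s that is 15:12:12:03, i.e. DF 15:12:12;03.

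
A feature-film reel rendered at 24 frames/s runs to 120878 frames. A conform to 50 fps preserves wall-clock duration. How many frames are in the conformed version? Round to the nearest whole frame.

Frames at target rate = 120878 × (50) / (24) = 1510975/6 ≈ 251829.167.
Nearest whole frame: 251829.

251829 frames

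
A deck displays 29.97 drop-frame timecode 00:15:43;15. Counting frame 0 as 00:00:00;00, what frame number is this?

As if non-drop at 30 labels/s: (0 × 3600 + 15 × 60 + 43) × 30 + 15 = 28305.
Minute boundaries passed: 15; those not divisible by 10: 15 − 1 = 14; dropped labels = 2 × 14 = 28.
Actual frame index = 28305 − 28 = 28277.

28277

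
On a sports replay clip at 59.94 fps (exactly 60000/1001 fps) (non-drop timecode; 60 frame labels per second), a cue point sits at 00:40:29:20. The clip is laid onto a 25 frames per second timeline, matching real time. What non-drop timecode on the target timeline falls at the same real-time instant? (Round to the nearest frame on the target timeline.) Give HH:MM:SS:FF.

Source frame index: (0×3600 + 40×60 + 29) × 60 + 20 = 145760.
Real time: 145760 / (60000/1001) = 911911/375 s.
Target frame: (911911/375) × (25) = 911911/15 ≈ 60794.067 → 60794.
At 25 labels/s: frame 60794 → 00:40:31:19.

00:40:31:19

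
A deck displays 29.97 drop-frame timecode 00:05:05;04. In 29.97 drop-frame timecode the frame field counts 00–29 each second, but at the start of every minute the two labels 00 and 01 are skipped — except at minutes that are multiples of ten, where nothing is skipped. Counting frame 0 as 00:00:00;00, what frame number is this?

As if non-drop at 30 labels/s: (0 × 3600 + 5 × 60 + 5) × 30 + 4 = 9154.
Minute boundaries passed: 5; those not divisible by 10: 5 − 0 = 5; dropped labels = 2 × 5 = 10.
Actual frame index = 9154 − 10 = 9144.

9144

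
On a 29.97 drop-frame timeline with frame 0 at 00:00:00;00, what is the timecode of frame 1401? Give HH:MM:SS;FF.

00:00:46;21

Each 10-minute DF block holds 10 × 60 × 30 − 9 × 2 = 17982 frames. 1401 ÷ 17982 → 0 full blocks, remainder 1401.
Within the partial block the first minute is 1800 frames and each further minute 1798, so 0 further minute boundaries passed. Total skipped labels = 18 × 0 + 2 × 0 = 0.
Non-drop label index = 1401 + 0 = 1401; at 30 labels/s that is 00:00:46:21, i.e. DF 00:00:46;21.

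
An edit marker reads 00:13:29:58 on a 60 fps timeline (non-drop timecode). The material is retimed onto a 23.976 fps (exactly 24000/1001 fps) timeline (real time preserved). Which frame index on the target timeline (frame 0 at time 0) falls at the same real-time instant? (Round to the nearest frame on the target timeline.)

Source frame index: (0×3600 + 13×60 + 29) × 60 + 58 = 48598.
Real time: 48598 / (60) = 24299/30 s.
Target frame: (24299/30) × (24000/1001) = 1767200/91 ≈ 19419.780 → 19420.

frame 19420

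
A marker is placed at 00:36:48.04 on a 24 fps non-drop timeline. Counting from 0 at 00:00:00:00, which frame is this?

frame 52996

Total seconds to the label: (0 × 3600 + 36 × 60 + 48) = 2208.
Frame index = 2208 × 24 + 4 = 52996.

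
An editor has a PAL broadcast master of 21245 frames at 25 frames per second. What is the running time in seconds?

849.8 seconds

Running time = 21245 / (25) = 849.8 s.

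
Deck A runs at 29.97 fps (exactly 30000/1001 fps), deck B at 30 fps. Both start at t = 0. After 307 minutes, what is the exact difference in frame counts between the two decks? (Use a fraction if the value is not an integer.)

552600/1001 frames

307 min = 18420 s.
A emits 30000/1001 × 18420 = 552600000/1001 frames; B emits 30 × 18420 = 552600.
Difference = 552600/1001 frames (≈ 552.0480); B is ahead of A.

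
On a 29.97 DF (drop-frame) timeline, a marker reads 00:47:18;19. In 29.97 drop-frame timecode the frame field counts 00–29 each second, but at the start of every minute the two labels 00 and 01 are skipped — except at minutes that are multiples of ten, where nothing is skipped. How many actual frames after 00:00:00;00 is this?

Complete 10-minute blocks: 4, each 17982 frames → 71928.
Remaining 7 whole minutes in the current block: 1800 + 6 × 1798 = 12588 frames.
Within the current minute: 18 × 30 + 19 − 2 = 557 (labels ;00/;01 skipped at this minute). Total = 71928 + 12588 + 557 = 85073.

85073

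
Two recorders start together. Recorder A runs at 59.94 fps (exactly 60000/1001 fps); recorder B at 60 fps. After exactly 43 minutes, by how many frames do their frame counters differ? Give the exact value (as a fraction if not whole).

43 min = 2580 s.
A emits 60000/1001 × 2580 = 154800000/1001 frames; B emits 60 × 2580 = 154800.
Difference = 154800/1001 frames (≈ 154.6454); B is ahead of A.

154800/1001 frames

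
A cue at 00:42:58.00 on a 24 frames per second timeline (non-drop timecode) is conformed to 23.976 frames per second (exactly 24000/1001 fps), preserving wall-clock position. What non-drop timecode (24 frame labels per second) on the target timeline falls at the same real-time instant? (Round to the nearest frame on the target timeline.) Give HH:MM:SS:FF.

Source frame index: (0×3600 + 42×60 + 58) × 24 + 0 = 61872.
Real time: 61872 / (24) = 2578 s.
Target frame: (2578) × (24000/1001) = 61872000/1001 ≈ 61810.190 → 61810.
At 24 labels/s: frame 61810 → 00:42:55:10.

00:42:55:10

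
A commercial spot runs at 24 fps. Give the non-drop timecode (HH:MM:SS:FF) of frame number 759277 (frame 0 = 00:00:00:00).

08:47:16:13

759277 ÷ 24 = 31636 full seconds, remainder 13 frames.
31636 s = 8 h 47 min 16 s.
Timecode: 08:47:16:13.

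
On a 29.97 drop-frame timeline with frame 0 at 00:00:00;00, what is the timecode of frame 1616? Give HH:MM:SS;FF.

00:00:53;26

Ten DF minutes hold 17982 frames, so frame 1616 lies in block 0 (frames 0–17981) with 1616 frames into that block.
The block's first minute is 1800 frames and the rest 1798 each; 1616 frames reaches minute 0, so 0 × 18 + 0 × 2 = 0 labels have been skipped so far.
Adding those back, label number 1616 + 0 = 1616 at 30 labels/s is 53 s + 26 f = 0 h 0 min 53 s frame 26, i.e. 00:00:53;26.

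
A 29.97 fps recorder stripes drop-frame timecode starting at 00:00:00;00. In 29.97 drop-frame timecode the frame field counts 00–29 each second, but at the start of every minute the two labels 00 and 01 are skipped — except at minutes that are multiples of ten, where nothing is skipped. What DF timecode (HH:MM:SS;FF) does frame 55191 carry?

Each 10-minute DF block holds 10 × 60 × 30 − 9 × 2 = 17982 frames. 55191 ÷ 17982 → 3 full blocks, remainder 1245.
Within the partial block the first minute is 1800 frames and each further minute 1798, so 0 further minute boundaries passed. Total skipped labels = 18 × 3 + 2 × 0 = 54.
Non-drop label index = 55191 + 54 = 55245; at 30 labels/s that is 00:30:41:15, i.e. DF 00:30:41;15.

00:30:41;15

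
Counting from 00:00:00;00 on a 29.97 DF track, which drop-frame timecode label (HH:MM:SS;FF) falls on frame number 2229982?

Each 10-minute DF block holds 10 × 60 × 30 − 9 × 2 = 17982 frames. 2229982 ÷ 17982 → 124 full blocks, remainder 214.
Within the partial block the first minute is 1800 frames and each further minute 1798, so 0 further minute boundaries passed. Total skipped labels = 18 × 124 + 2 × 0 = 2232.
Non-drop label index = 2229982 + 2232 = 2232214; at 30 labels/s that is 20:40:07:04, i.e. DF 20:40:07;04.

20:40:07;04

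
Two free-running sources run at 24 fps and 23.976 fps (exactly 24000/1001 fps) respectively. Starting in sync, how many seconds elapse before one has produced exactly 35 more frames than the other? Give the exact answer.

The gap grows by |24000/1001 − 24| = 24/1001 frames per second.
Time for a 35-frame gap: 35 ÷ (24/1001) = 35035/24 s.

35035/24 seconds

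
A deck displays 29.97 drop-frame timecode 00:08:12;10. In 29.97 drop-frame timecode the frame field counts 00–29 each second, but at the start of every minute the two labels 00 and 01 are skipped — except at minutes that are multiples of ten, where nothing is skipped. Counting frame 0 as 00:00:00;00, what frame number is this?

Complete 10-minute blocks: 0, each 17982 frames → 0.
Remaining 8 whole minutes in the current block: 1800 + 7 × 1798 = 14386 frames.
Within the current minute: 12 × 30 + 10 − 2 = 368 (labels ;00/;01 skipped at this minute). Total = 0 + 14386 + 368 = 14754.

14754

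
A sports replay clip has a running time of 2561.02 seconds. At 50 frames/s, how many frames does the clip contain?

Frames = 2561.02 × 50 = 128051.

128051 frames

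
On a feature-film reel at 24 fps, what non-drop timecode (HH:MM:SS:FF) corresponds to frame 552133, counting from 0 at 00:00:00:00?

06:23:25:13

552133 ÷ 24 = 23005 full seconds, remainder 13 frames.
23005 s = 6 h 23 min 25 s.
Timecode: 06:23:25:13.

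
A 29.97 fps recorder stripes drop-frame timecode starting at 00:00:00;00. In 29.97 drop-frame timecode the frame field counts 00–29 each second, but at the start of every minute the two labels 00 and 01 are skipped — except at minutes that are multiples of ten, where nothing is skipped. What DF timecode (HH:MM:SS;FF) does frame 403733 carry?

03:44:31;07

Each 10-minute DF block holds 10 × 60 × 30 − 9 × 2 = 17982 frames. 403733 ÷ 17982 → 22 full blocks, remainder 8129.
Within the partial block the first minute is 1800 frames and each further minute 1798, so 4 further minute boundaries passed. Total skipped labels = 18 × 22 + 2 × 4 = 404.
Non-drop label index = 403733 + 404 = 404137; at 30 labels/s that is 03:44:31:07, i.e. DF 03:44:31;07.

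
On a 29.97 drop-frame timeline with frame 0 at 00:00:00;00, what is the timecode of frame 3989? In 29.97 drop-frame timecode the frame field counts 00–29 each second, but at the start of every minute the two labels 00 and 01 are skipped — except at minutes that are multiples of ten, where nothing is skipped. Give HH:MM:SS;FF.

Each 10-minute DF block holds 10 × 60 × 30 − 9 × 2 = 17982 frames. 3989 ÷ 17982 → 0 full blocks, remainder 3989.
Within the partial block the first minute is 1800 frames and each further minute 1798, so 2 further minute boundaries passed. Total skipped labels = 18 × 0 + 2 × 2 = 4.
Non-drop label index = 3989 + 4 = 3993; at 30 labels/s that is 00:02:13:03, i.e. DF 00:02:13;03.

00:02:13;03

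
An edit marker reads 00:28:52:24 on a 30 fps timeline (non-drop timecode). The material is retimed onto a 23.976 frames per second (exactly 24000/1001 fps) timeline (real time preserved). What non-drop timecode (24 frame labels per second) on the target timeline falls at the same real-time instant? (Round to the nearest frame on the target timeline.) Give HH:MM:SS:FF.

Source frame index: (0×3600 + 28×60 + 52) × 30 + 24 = 51984.
Real time: 51984 / (30) = 8664/5 s.
Target frame: (8664/5) × (24000/1001) = 41587200/1001 ≈ 41545.654 → 41546.
At 24 labels/s: frame 41546 → 00:28:51:02.

00:28:51:02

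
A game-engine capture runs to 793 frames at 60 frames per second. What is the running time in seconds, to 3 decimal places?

13.217 seconds

Running time = 793 × 1/60 = 793/60 s ≈ 13.217 s.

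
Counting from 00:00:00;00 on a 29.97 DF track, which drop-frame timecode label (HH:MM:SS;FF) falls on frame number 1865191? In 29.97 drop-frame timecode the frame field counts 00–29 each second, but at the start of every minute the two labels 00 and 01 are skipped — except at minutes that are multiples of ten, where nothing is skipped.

17:17:15;09

Each 10-minute DF block holds 10 × 60 × 30 − 9 × 2 = 17982 frames. 1865191 ÷ 17982 → 103 full blocks, remainder 13045.
Within the partial block the first minute is 1800 frames and each further minute 1798, so 7 further minute boundaries passed. Total skipped labels = 18 × 103 + 2 × 7 = 1868.
Non-drop label index = 1865191 + 1868 = 1867059; at 30 labels/s that is 17:17:15:09, i.e. DF 17:17:15;09.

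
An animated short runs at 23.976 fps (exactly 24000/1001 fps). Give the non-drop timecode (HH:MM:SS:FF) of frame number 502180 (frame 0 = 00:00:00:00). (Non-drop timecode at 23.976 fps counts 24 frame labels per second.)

502180 ÷ 24 = 20924 full seconds, remainder 4 frames.
20924 s = 5 h 48 min 44 s.
Timecode: 05:48:44:04.

05:48:44:04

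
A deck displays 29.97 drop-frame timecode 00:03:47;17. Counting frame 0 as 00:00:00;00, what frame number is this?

6821

Complete 10-minute blocks: 0, each 17982 frames → 0.
Remaining 3 whole minutes in the current block: 1800 + 2 × 1798 = 5396 frames.
Within the current minute: 47 × 30 + 17 − 2 = 1425 (labels ;00/;01 skipped at this minute). Total = 0 + 5396 + 1425 = 6821.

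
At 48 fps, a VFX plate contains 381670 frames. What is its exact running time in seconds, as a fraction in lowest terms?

190835/24 seconds

Running time = 381670 ÷ (48) = 381670 × 1/48 = 190835/24 s.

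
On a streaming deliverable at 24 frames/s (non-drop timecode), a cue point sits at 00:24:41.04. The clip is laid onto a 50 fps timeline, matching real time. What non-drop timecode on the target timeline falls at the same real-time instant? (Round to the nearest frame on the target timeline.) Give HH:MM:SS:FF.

Source frame index: (0×3600 + 24×60 + 41) × 24 + 4 = 35548.
Real time: 35548 / (24) = 8887/6 s.
Target frame: (8887/6) × (50) = 222175/3 ≈ 74058.333 → 74058.
At 50 labels/s: frame 74058 → 00:24:41:08.

00:24:41:08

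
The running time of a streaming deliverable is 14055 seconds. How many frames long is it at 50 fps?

Frames = 14055 × 50 = 702750.

702750 frames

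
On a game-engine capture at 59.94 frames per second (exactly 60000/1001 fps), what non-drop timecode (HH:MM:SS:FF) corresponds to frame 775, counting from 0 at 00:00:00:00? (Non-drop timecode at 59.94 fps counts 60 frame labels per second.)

00:00:12:55

775 ÷ 60 = 12 full seconds, remainder 55 frames.
12 s = 0 h 0 min 12 s.
Timecode: 00:00:12:55.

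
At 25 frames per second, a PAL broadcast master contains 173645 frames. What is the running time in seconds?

Running time = 173645 / (25) = 6945.8 s.

6945.8 seconds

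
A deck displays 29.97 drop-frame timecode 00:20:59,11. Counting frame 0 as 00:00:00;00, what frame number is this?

As if non-drop at 30 labels/s: (0 × 3600 + 20 × 60 + 59) × 30 + 11 = 37781.
Minute boundaries passed: 20; those not divisible by 10: 20 − 2 = 18; dropped labels = 2 × 18 = 36.
Actual frame index = 37781 − 36 = 37745.

37745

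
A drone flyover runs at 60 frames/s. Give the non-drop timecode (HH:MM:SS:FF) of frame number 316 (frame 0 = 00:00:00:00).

00:00:05:16

316 ÷ 60 = 5 full seconds, remainder 16 frames.
5 s = 0 h 0 min 5 s.
Timecode: 00:00:05:16.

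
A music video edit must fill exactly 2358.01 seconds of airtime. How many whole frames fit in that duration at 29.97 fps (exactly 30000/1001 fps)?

Frames = 2358.01 × 30000/1001 = 70740300/1001 ≈ 70669.6304.
Complete frames: 70669.

70669 frames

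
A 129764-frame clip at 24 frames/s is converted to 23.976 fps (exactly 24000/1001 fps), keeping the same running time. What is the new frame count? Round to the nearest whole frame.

129634 frames

Frames at target rate = 129764 × (24000/1001) / (24) = 129764000/1001 ≈ 129634.366.
Nearest whole frame: 129634.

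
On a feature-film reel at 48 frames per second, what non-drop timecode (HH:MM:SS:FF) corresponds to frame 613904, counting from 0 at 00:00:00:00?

613904 ÷ 48 = 12789 full seconds, remainder 32 frames.
12789 s = 3 h 33 min 9 s.
Timecode: 03:33:09:32.

03:33:09:32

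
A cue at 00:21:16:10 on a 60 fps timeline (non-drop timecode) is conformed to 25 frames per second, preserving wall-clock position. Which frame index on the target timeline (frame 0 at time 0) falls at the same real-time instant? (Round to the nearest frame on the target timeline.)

Source frame index: (0×3600 + 21×60 + 16) × 60 + 10 = 76570.
Real time: 76570 / (60) = 7657/6 s.
Target frame: (7657/6) × (25) = 191425/6 ≈ 31904.167 → 31904.

frame 31904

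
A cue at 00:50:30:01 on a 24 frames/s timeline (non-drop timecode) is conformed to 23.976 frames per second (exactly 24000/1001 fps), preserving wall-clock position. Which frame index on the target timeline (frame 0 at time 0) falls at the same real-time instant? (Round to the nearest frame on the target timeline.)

Source frame index: (0×3600 + 50×60 + 30) × 24 + 1 = 72721.
Real time: 72721 / (24) = 72721/24 s.
Target frame: (72721/24) × (24000/1001) = 6611000/91 ≈ 72648.352 → 72648.

frame 72648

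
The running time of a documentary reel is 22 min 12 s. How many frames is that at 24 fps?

22 min 12 s = 1332 s.
Frames = 1332 × 24 = 31968.

31968 frames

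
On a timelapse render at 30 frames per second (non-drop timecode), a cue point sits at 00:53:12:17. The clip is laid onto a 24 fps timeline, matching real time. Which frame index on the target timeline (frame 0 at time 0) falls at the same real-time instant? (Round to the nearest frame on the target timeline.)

Source frame index: (0×3600 + 53×60 + 12) × 30 + 17 = 95777.
Real time: 95777 / (30) = 95777/30 s.
Target frame: (95777/30) × (24) = 383108/5 ≈ 76621.600 → 76622.

frame 76622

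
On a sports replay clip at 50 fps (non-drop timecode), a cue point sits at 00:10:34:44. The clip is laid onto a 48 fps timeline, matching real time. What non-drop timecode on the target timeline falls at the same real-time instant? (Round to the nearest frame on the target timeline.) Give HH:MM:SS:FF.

00:10:34:42

Source frame index: (0×3600 + 10×60 + 34) × 50 + 44 = 31744.
Real time: 31744 / (50) = 15872/25 s.
Target frame: (15872/25) × (48) = 761856/25 ≈ 30474.240 → 30474.
At 48 labels/s: frame 30474 → 00:10:34:42.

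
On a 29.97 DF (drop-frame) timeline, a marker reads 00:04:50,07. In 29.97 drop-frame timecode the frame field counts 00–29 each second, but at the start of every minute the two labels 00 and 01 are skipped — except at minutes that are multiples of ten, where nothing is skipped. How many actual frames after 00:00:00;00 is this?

8699

As if non-drop at 30 labels/s: (0 × 3600 + 4 × 60 + 50) × 30 + 7 = 8707.
Minute boundaries passed: 4; those not divisible by 10: 4 − 0 = 4; dropped labels = 2 × 4 = 8.
Actual frame index = 8707 − 8 = 8699.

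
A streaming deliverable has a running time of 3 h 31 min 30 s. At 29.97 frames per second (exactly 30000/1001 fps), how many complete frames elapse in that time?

380319 frames

3 h 31 min 30 s = 12690 s.
Frames = 12690 × 30000/1001 = 380700000/1001 ≈ 380319.6803.
Complete frames: 380319.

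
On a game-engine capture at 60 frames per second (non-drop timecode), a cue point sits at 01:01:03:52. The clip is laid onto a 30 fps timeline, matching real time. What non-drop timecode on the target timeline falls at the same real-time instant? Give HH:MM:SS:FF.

01:01:03:26

Source frame index: (1×3600 + 1×60 + 3) × 60 + 52 = 219832.
Real time: 219832 / (60) = 54958/15 s.
Target frame: (54958/15) × (30) = 109916.
At 30 labels/s: frame 109916 → 01:01:03:26.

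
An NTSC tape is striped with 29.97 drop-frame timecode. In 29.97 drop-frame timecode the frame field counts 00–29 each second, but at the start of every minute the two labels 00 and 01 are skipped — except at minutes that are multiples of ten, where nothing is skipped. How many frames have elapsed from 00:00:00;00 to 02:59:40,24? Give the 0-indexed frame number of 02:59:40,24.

323100

As if non-drop at 30 labels/s: (2 × 3600 + 59 × 60 + 40) × 30 + 24 = 323424.
Minute boundaries passed: 179; those not divisible by 10: 179 − 17 = 162; dropped labels = 2 × 162 = 324.
Actual frame index = 323424 − 324 = 323100.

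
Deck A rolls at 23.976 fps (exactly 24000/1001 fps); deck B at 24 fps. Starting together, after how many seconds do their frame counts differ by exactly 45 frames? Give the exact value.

1876.875 seconds

The gap grows by |24 − 24000/1001| = 24/1001 frames per second.
Time for a 45-frame gap: 45 ÷ (24/1001) = 1876.875 s.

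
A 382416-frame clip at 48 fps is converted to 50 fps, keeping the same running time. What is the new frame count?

398350 frames

Target frames = source frames × (target rate / source rate) = 382416 × (50)/(48) = 382416 × 25/24 = 398350.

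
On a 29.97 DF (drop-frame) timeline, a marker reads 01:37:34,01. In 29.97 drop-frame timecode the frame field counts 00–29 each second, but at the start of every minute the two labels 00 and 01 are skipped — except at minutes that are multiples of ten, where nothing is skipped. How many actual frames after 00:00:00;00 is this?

Complete 10-minute blocks: 9, each 17982 frames → 161838.
Remaining 7 whole minutes in the current block: 1800 + 6 × 1798 = 12588 frames.
Within the current minute: 34 × 30 + 1 − 2 = 1019 (labels ;00/;01 skipped at this minute). Total = 161838 + 12588 + 1019 = 175445.

175445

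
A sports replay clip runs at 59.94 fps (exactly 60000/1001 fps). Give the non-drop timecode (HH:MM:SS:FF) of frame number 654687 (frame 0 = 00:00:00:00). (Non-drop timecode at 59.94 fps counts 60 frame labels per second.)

654687 ÷ 60 = 10911 full seconds, remainder 27 frames.
10911 s = 3 h 1 min 51 s.
Timecode: 03:01:51:27.

03:01:51:27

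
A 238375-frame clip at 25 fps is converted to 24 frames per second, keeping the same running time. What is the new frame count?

228840 frames

Target frames = source frames × (target rate / source rate) = 238375 × (24)/(25) = 238375 × 24/25 = 228840.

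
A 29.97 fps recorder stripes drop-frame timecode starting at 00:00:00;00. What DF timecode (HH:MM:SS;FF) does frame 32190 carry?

00:17:54;02

Ten DF minutes hold 17982 frames, so frame 32190 lies in block 1 (frames 17982–35963) with 14208 frames into that block.
The block's first minute is 1800 frames and the rest 1798 each; 14208 frames reaches minute 7, so 1 × 18 + 7 × 2 = 32 labels have been skipped so far.
Adding those back, label number 32190 + 32 = 32222 at 30 labels/s is 1074 s + 2 f = 0 h 17 min 54 s frame 2, i.e. 00:17:54;02.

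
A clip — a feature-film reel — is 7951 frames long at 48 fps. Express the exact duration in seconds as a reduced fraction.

7951/48 seconds

Running time = 7951 ÷ (48) = 7951 × 1/48 = 7951/48 s.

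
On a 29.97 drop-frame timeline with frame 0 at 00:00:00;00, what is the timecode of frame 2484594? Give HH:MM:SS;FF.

23:01:42;20

Each 10-minute DF block holds 10 × 60 × 30 − 9 × 2 = 17982 frames. 2484594 ÷ 17982 → 138 full blocks, remainder 3078.
Within the partial block the first minute is 1800 frames and each further minute 1798, so 1 further minute boundary passed. Total skipped labels = 18 × 138 + 2 × 1 = 2486.
Non-drop label index = 2484594 + 2486 = 2487080; at 30 labels/s that is 23:01:42:20, i.e. DF 23:01:42;20.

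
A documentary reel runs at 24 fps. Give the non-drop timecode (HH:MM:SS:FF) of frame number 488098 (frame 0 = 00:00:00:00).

488098 ÷ 24 = 20337 full seconds, remainder 10 frames.
20337 s = 5 h 38 min 57 s.
Timecode: 05:38:57:10.

05:38:57:10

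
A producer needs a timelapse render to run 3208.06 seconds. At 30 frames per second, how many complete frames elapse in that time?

96241 frames

Frames = 3208.06 × 30 = 481209/5 ≈ 96241.8000.
Complete frames: 96241.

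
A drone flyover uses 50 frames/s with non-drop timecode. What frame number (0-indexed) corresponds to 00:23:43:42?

Total seconds to the label: (0 × 3600 + 23 × 60 + 43) = 1423.
Frame index = 1423 × 50 + 42 = 71192.

frame 71192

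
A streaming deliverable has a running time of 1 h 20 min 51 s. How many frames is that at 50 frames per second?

242550 frames

1 h 20 min 51 s = 4851 s.
Frames = 4851 × 50 = 242550.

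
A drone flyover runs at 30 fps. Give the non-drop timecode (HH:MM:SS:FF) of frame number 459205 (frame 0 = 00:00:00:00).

459205 ÷ 30 = 15306 full seconds, remainder 25 frames.
15306 s = 4 h 15 min 6 s.
Timecode: 04:15:06:25.

04:15:06:25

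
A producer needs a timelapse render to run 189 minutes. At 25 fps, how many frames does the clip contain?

189 min = 11340 s.
Frames = 11340 × 25 = 283500.

283500 frames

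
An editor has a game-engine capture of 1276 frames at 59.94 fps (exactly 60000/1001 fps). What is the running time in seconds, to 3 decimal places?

Running time = 1276 × 1001/60000 = 319319/15000 s ≈ 21.288 s.

21.288 seconds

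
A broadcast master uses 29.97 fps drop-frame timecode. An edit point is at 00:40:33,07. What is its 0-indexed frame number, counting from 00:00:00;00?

Complete 10-minute blocks: 4, each 17982 frames → 71928.
Remaining 0 whole minutes in the current block: 0 frames.
Within the current minute: 33 × 30 + 7 = 997. Total = 71928 + 0 + 997 = 72925.

72925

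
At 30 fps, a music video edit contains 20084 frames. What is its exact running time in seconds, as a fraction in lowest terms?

Running time = 20084 ÷ (30) = 20084 × 1/30 = 10042/15 s.

10042/15 seconds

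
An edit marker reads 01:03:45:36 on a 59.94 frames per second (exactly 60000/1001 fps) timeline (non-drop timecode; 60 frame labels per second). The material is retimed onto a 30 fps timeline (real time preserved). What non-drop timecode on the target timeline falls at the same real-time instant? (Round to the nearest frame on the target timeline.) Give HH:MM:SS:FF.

Source frame index: (1×3600 + 3×60 + 45) × 60 + 36 = 229536.
Real time: 229536 / (60000/1001) = 2393391/625 s.
Target frame: (2393391/625) × (30) = 14360346/125 ≈ 114882.768 → 114883.
At 30 labels/s: frame 114883 → 01:03:49:13.

01:03:49:13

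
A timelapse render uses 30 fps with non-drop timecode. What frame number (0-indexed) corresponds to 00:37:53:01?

frame 68191

Total seconds to the label: (0 × 3600 + 37 × 60 + 53) = 2273.
Frame index = 2273 × 30 + 1 = 68191.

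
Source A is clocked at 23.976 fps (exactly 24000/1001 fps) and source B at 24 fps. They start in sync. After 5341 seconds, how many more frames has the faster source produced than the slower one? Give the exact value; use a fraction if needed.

18312/143 frames

A emits 24000/1001 × 5341 = 18312000/143 frames; B emits 24 × 5341 = 128184.
Difference = 18312/143 frames (≈ 128.0559); B is ahead of A.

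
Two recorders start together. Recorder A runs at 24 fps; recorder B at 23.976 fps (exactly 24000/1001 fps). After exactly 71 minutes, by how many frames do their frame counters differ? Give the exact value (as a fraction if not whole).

102240/1001 frames

71 min = 4260 s.
A emits 24 × 4260 = 102240 frames; B emits 24000/1001 × 4260 = 102240000/1001.
Difference = 102240/1001 frames (≈ 102.1379); B is behind A.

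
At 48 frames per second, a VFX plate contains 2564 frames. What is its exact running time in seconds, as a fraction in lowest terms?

641/12 seconds

Running time = 2564 ÷ (48) = 2564 × 1/48 = 641/12 s.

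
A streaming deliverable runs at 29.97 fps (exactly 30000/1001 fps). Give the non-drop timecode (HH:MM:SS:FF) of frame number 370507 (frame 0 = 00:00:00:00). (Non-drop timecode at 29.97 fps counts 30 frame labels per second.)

370507 ÷ 30 = 12350 full seconds, remainder 7 frames.
12350 s = 3 h 25 min 50 s.
Timecode: 03:25:50:07.

03:25:50:07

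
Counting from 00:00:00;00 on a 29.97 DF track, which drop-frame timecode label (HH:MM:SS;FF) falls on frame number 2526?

00:01:24;08

Ten DF minutes hold 17982 frames, so frame 2526 lies in block 0 (frames 0–17981) with 2526 frames into that block.
The block's first minute is 1800 frames and the rest 1798 each; 2526 frames reaches minute 1, so 0 × 18 + 1 × 2 = 2 labels have been skipped so far.
Adding those back, label number 2526 + 2 = 2528 at 30 labels/s is 84 s + 8 f = 0 h 1 min 24 s frame 8, i.e. 00:01:24;08.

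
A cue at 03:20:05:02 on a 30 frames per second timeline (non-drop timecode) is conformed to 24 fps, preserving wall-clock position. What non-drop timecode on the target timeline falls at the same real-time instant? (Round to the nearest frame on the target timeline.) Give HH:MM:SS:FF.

Source frame index: (3×3600 + 20×60 + 5) × 30 + 2 = 360152.
Real time: 360152 / (30) = 180076/15 s.
Target frame: (180076/15) × (24) = 1440608/5 ≈ 288121.600 → 288122.
At 24 labels/s: frame 288122 → 03:20:05:02.

03:20:05:02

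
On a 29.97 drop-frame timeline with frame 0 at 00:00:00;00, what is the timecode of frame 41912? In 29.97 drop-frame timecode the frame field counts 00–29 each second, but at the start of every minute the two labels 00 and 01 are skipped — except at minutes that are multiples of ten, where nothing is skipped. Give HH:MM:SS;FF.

Each 10-minute DF block holds 10 × 60 × 30 − 9 × 2 = 17982 frames. 41912 ÷ 17982 → 2 full blocks, remainder 5948.
Within the partial block the first minute is 1800 frames and each further minute 1798, so 3 further minute boundaries passed. Total skipped labels = 18 × 2 + 2 × 3 = 42.
Non-drop label index = 41912 + 42 = 41954; at 30 labels/s that is 00:23:18:14, i.e. DF 00:23:18;14.

00:23:18;14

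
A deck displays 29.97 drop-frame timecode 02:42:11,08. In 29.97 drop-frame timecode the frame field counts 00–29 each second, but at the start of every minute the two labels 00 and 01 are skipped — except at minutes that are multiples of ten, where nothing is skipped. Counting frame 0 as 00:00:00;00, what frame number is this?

291646

Complete 10-minute blocks: 16, each 17982 frames → 287712.
Remaining 2 whole minutes in the current block: 1800 + 1 × 1798 = 3598 frames.
Within the current minute: 11 × 30 + 8 − 2 = 336 (labels ;00/;01 skipped at this minute). Total = 287712 + 3598 + 336 = 291646.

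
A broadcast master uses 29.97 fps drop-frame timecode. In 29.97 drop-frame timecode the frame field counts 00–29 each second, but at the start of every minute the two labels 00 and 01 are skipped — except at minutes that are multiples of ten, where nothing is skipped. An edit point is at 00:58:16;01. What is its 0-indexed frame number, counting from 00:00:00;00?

As if non-drop at 30 labels/s: (0 × 3600 + 58 × 60 + 16) × 30 + 1 = 104881.
Minute boundaries passed: 58; those not divisible by 10: 58 − 5 = 53; dropped labels = 2 × 53 = 106.
Actual frame index = 104881 − 106 = 104775.

104775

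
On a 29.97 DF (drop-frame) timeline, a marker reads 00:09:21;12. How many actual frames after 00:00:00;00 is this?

16824

As if non-drop at 30 labels/s: (0 × 3600 + 9 × 60 + 21) × 30 + 12 = 16842.
Minute boundaries passed: 9; those not divisible by 10: 9 − 0 = 9; dropped labels = 2 × 9 = 18.
Actual frame index = 16842 − 18 = 16824.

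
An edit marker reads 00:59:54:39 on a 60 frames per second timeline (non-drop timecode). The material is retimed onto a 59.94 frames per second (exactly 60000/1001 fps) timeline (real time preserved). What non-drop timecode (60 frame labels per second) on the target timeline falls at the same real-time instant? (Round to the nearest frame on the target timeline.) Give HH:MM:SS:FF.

Source frame index: (0×3600 + 59×60 + 54) × 60 + 39 = 215679.
Real time: 215679 / (60) = 71893/20 s.
Target frame: (71893/20) × (60000/1001) = 215679000/1001 ≈ 215463.536 → 215464.
At 60 labels/s: frame 215464 → 00:59:51:04.

00:59:51:04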